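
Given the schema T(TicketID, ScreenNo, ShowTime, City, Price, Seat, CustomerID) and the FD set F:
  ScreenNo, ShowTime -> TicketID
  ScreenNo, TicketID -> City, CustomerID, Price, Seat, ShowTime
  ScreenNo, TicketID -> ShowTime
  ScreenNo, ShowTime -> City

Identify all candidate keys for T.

{ScreenNo} never appears on the right of any FD, so every key must include it.
{ScreenNo, ShowTime}⁺ = {City, CustomerID, Price, ScreenNo, Seat, ShowTime, TicketID}, which is every attribute, so {ScreenNo, ShowTime} is a candidate key.
{ScreenNo, TicketID}⁺ = {City, CustomerID, Price, ScreenNo, Seat, ShowTime, TicketID}, which is every attribute, so {ScreenNo, TicketID} is a candidate key.
These are minimal and exhaustive — every other superkey contains one of them.

{ScreenNo, ShowTime}, {ScreenNo, TicketID}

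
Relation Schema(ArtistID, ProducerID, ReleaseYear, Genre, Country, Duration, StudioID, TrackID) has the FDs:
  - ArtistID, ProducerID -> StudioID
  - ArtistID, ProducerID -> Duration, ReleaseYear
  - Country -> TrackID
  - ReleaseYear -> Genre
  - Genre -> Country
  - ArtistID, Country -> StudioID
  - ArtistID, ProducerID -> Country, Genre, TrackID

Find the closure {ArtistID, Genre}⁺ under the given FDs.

Start with {ArtistID, Genre}.
Genre -> Country applies; add {Country} → now {ArtistID, Country, Genre}.
ArtistID, Country -> StudioID applies; add {StudioID} → now {ArtistID, Country, Genre, StudioID}.
Country -> TrackID applies; add {TrackID} → now {ArtistID, Country, Genre, StudioID, TrackID}.
No further FD applies.

{ArtistID, Country, Genre, StudioID, TrackID}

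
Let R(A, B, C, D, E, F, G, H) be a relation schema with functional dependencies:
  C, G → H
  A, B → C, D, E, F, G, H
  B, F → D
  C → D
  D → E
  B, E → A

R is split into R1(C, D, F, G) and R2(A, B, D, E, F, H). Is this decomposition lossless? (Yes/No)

No

Common attributes: {D, F}; their closure is {D, E, F}.
The closure covers neither R1 nor R2 entirely; the join is not lossless.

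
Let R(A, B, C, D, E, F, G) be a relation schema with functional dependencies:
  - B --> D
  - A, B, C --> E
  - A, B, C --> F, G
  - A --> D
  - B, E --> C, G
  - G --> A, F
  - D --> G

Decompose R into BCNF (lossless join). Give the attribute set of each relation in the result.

{A, B}; {A, D, F, G}; {B, C, E}

Candidate keys of the original relation: {B, C}, {B, E}.
{A, B, C, D, E, F, G}: {B} determines {A, B, D, F, G} here but is not a superkey — split on B --> A, D, F, G, giving {A, B, D, F, G} and {B, C, E}.
{A, B, D, F, G}: {A} determines {A, D, F, G} here but is not a superkey — split on A --> D, F, G, giving {A, D, F, G} and {A, B}.
{A, D, F, G} has no BCNF violation.
{A, B} has no BCNF violation.
{B, C, E} has no BCNF violation.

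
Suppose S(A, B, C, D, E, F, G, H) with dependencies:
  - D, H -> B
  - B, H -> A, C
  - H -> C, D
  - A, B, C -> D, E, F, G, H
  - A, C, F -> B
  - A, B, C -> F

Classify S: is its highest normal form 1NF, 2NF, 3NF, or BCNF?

BCNF

Candidate keys: {A, B, C}, {A, C, F}, {H}. Prime attributes: {A, B, C, F, H}.
The left-hand side of every FD is a superkey, so BCNF is satisfied.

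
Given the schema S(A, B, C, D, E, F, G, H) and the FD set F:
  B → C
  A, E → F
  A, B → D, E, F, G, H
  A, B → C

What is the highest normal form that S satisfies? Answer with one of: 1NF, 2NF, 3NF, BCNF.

Candidate key: {A, B}. Prime attributes: {A, B}.
For B → C we have {B}⁺ = {B, C}; {B} is not a superkey, so BCNF fails.
B → C has non-prime {C} on the right and a non-superkey on the left, so 3NF fails.
The proper key subset {B} of {A, B} determines non-prime {C}, so the relation is not even in 2NF.

1NF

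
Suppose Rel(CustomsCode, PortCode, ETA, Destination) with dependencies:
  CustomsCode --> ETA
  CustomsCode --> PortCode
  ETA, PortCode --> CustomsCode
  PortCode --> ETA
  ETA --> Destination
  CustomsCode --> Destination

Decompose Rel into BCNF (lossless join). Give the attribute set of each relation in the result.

Candidate keys of the original relation: {CustomsCode}, {PortCode}.
In {CustomsCode, Destination, ETA, PortCode}, {ETA} is not a superkey ({ETA}⁺ restricted to this set is {Destination, ETA}), so split on ETA --> Destination into {Destination, ETA} and {CustomsCode, ETA, PortCode}.
{Destination, ETA} is in BCNF.
{CustomsCode, ETA, PortCode} is in BCNF.

{CustomsCode, ETA, PortCode}; {Destination, ETA}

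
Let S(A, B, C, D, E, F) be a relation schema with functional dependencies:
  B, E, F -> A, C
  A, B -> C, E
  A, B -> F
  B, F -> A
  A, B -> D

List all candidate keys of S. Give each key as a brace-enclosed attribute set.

{A, B}, {B, F}

{B} never appears on the right of any FD, so every key must include it.
{A, B}⁺ = {A, B, C, D, E, F} — all of the relation — so {A, B} is a candidate key.
{B, F}⁺ = {A, B, C, D, E, F} — all of the relation — so {B, F} is a candidate key.
These are minimal and exhaustive — every other superkey contains one of them.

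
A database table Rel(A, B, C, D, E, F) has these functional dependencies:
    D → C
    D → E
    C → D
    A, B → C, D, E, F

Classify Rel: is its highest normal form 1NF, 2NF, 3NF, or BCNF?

2NF

Candidate key: {A, B}. Prime attributes: {A, B}.
D → C: {D}⁺ = {C, D, E}, which is not all of the attributes, so the left side is not a superkey — BCNF is violated.
D → C has non-prime {C} on the right and a non-superkey on the left, so 3NF fails.
No non-prime attribute depends on a proper subset of any candidate key, so 2NF holds.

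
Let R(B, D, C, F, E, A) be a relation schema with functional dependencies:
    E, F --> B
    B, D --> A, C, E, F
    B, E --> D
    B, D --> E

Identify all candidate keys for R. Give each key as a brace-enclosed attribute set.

{B, D}⁺ = {A, B, C, D, E, F} — all of the relation — so {B, D} is a candidate key.
{B, E}⁺ = {A, B, C, D, E, F} — all of the relation — so {B, E} is a candidate key.
{E, F}⁺ = {A, B, C, D, E, F} — all of the relation — so {E, F} is a candidate key.
These are minimal and exhaustive — every other superkey contains one of them.

{B, D}, {B, E}, {E, F}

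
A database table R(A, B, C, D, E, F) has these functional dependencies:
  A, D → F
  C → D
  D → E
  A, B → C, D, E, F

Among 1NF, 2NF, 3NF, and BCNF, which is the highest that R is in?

2NF

Candidate key: {A, B}. Prime attributes: {A, B}.
For A, D → F we have {A, D}⁺ = {A, D, E, F}; {A, D} is not a superkey, so BCNF fails.
A, D → F determines the non-prime attribute {F} from a non-superkey — 3NF is violated.
No non-prime attribute depends on a proper subset of any candidate key, so 2NF holds.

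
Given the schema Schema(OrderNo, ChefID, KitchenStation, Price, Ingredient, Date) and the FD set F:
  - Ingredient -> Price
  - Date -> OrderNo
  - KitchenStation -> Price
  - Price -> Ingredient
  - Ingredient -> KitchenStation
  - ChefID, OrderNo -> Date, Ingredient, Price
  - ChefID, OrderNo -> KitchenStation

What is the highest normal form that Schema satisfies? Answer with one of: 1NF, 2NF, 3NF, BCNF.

2NF

Candidate keys: {ChefID, Date}, {ChefID, OrderNo}. Prime attributes: {ChefID, Date, OrderNo}.
Ingredient -> Price breaks BCNF: {Ingredient}⁺ = {Ingredient, KitchenStation, Price}, so {Ingredient} is not a superkey.
Ingredient -> Price determines the non-prime attribute {Price} from a non-superkey — 3NF is violated.
No non-prime attribute depends on a proper subset of any candidate key, so 2NF holds.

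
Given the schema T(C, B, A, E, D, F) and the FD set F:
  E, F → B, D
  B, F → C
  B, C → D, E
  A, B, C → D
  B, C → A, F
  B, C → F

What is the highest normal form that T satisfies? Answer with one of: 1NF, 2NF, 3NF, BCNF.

Candidate keys: {B, C}, {B, F}, {E, F}. Prime attributes: {B, C, E, F}.
The left-hand side of every FD is a superkey, so BCNF is satisfied.

BCNF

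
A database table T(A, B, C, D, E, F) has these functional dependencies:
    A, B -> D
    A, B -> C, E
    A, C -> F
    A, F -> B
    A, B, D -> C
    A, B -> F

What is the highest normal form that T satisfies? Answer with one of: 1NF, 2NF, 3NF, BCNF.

BCNF

Candidate keys: {A, B}, {A, C}, {A, F}. Prime attributes: {A, B, C, F}.
Every FD has a superkey on the left, so the relation is in BCNF.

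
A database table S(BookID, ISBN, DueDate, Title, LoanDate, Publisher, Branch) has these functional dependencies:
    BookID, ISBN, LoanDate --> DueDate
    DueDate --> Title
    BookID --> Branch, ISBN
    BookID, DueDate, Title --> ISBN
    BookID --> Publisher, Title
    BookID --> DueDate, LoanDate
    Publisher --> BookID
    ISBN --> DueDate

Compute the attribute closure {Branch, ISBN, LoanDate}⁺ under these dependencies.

{Branch, DueDate, ISBN, LoanDate, Title}

Start with {Branch, ISBN, LoanDate}.
ISBN --> DueDate applies; add {DueDate} → now {Branch, DueDate, ISBN, LoanDate}.
DueDate --> Title applies; add {Title} → now {Branch, DueDate, ISBN, LoanDate, Title}.
No further FD applies.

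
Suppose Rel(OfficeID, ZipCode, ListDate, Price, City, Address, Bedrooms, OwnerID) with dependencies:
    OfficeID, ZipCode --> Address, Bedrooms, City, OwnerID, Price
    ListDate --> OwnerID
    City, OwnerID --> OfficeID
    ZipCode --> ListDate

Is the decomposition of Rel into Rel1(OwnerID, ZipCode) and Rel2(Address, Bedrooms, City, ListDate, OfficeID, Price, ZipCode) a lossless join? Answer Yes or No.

Yes

Rel1 ∩ Rel2 = {ZipCode}; its closure under F is {ListDate, OwnerID, ZipCode}.
Rel1 is contained in that closure, so Rel1 ∩ Rel2 --> Rel1 holds and the join is lossless.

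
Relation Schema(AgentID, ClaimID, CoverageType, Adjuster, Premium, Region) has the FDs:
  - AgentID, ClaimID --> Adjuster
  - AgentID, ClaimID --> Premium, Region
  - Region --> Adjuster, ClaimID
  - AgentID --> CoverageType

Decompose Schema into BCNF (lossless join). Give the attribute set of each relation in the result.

{Adjuster, ClaimID, Region}; {AgentID, CoverageType}; {AgentID, Premium, Region}

Candidate keys of the original relation: {AgentID, ClaimID}, {AgentID, Region}.
{Adjuster, AgentID, ClaimID, CoverageType, Premium, Region}: {Region} determines {Adjuster, ClaimID, Region} here but is not a superkey — split on Region --> Adjuster, ClaimID, giving {Adjuster, ClaimID, Region} and {AgentID, CoverageType, Premium, Region}.
{Adjuster, ClaimID, Region}: every determinant is a superkey — BCNF.
{AgentID, CoverageType, Premium, Region}: {AgentID} determines {AgentID, CoverageType} here but is not a superkey — split on AgentID --> CoverageType, giving {AgentID, CoverageType} and {AgentID, Premium, Region}.
{AgentID, CoverageType}: every determinant is a superkey — BCNF.
{AgentID, Premium, Region}: every determinant is a superkey — BCNF.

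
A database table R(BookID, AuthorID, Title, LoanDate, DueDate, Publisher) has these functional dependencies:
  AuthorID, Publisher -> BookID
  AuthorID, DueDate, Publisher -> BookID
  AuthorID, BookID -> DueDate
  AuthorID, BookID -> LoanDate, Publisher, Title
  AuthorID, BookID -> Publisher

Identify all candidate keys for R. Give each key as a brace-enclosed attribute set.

{AuthorID} never appears on the right of any FD, so every key must include it.
Closure of {AuthorID, BookID} is {AuthorID, BookID, DueDate, LoanDate, Publisher, Title}, the whole schema; {AuthorID, BookID} is a candidate key.
Closure of {AuthorID, Publisher} is {AuthorID, BookID, DueDate, LoanDate, Publisher, Title}, the whole schema; {AuthorID, Publisher} is a candidate key.
These are minimal and exhaustive — every other superkey contains one of them.

{AuthorID, BookID}, {AuthorID, Publisher}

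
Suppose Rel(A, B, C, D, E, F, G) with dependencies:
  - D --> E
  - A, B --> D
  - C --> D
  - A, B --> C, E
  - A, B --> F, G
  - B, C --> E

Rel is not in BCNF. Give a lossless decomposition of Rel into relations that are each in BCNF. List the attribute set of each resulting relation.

Candidate key of the original relation: {A, B}.
{A, B, C, D, E, F, G}: {D} determines {D, E} here but is not a superkey — split on D --> E, giving {D, E} and {A, B, C, D, F, G}.
{D, E} has no BCNF violation.
{A, B, C, D, F, G}: {C} determines {C, D} here but is not a superkey — split on C --> D, giving {C, D} and {A, B, C, F, G}.
{C, D} has no BCNF violation.
{A, B, C, F, G} has no BCNF violation.

{A, B, C, F, G}; {C, D}; {D, E}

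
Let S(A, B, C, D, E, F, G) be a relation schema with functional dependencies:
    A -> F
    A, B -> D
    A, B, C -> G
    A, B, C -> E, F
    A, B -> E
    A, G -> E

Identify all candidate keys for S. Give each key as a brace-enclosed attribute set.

{A, B, C}

No FD produces {A, B, C}, so they must be in every candidate key.
Closure of {A, B, C} is {A, B, C, D, E, F, G}, the whole schema; {A, B, C} is a candidate key.
No smaller or unrelated set reaches every attribute, so there are no other keys.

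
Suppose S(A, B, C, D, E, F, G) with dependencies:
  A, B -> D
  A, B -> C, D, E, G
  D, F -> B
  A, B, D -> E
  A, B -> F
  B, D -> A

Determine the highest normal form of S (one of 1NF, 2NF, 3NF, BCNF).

Candidate keys: {A, B}, {B, D}, {D, F}. Prime attributes: {A, B, D, F}.
Each dependency's left side is a superkey — BCNF holds.

BCNF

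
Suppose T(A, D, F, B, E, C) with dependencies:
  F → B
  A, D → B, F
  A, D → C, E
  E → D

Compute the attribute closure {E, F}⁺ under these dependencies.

{B, D, E, F}

Start with {E, F}.
F → B applies; add {B} → now {B, E, F}.
E → D applies; add {D} → now {B, D, E, F}.
No further FD applies.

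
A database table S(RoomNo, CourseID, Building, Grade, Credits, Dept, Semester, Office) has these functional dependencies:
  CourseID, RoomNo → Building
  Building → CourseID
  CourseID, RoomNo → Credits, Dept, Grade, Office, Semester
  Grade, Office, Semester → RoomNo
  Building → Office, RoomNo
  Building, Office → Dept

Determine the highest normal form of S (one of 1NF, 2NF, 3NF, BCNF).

3NF

Candidate keys: {Building}, {CourseID, Grade, Office, Semester}, {CourseID, RoomNo}. Prime attributes: {Building, CourseID, Grade, Office, RoomNo, Semester}.
Grade, Office, Semester → RoomNo breaks BCNF: {Grade, Office, Semester}⁺ = {Grade, Office, RoomNo, Semester}, so {Grade, Office, Semester} is not a superkey.
Its right-hand attributes {RoomNo} are all prime, as are those of every other non-superkey FD — the relation is in 3NF.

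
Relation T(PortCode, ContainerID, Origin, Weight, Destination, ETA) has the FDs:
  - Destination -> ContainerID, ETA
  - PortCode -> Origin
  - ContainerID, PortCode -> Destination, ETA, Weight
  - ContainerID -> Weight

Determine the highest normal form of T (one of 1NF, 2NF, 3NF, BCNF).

1NF

Candidate keys: {ContainerID, PortCode}, {Destination, PortCode}. Prime attributes: {ContainerID, Destination, PortCode}.
Destination -> ContainerID, ETA breaks BCNF: {Destination}⁺ = {ContainerID, Destination, ETA, Weight}, so {Destination} is not a superkey.
Because {ETA} is non-prime and the left side of Destination -> ContainerID, ETA is not a superkey, the relation is not in 3NF.
The proper key subset {ContainerID} of {ContainerID, PortCode} determines non-prime {Weight}, so the relation is not even in 2NF.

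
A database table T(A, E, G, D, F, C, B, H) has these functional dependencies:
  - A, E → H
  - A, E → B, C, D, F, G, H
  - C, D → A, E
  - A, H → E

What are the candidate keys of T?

{A, E}, {A, H}, {C, D}

Closure of {A, E} is {A, B, C, D, E, F, G, H}, the whole schema; {A, E} is a candidate key.
Closure of {A, H} is {A, B, C, D, E, F, G, H}, the whole schema; {A, H} is a candidate key.
Closure of {C, D} is {A, B, C, D, E, F, G, H}, the whole schema; {C, D} is a candidate key.
No proper subset of any of these is a key, and no other minimal superkey exists.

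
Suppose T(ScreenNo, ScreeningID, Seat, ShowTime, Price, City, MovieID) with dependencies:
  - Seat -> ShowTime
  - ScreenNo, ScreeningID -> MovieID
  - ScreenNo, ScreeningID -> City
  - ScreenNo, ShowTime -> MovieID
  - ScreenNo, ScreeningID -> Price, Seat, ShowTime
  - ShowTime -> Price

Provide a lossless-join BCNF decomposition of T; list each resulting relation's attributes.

Candidate key of the original relation: {ScreenNo, ScreeningID}.
In {City, MovieID, Price, ScreenNo, ScreeningID, Seat, ShowTime}, {Seat} is not a superkey ({Seat}⁺ restricted to this set is {Price, Seat, ShowTime}), so split on Seat -> Price, ShowTime into {Price, Seat, ShowTime} and {City, MovieID, ScreenNo, ScreeningID, Seat}.
In {Price, Seat, ShowTime}, {ShowTime} is not a superkey ({ShowTime}⁺ restricted to this set is {Price, ShowTime}), so split on ShowTime -> Price into {Price, ShowTime} and {Seat, ShowTime}.
{Price, ShowTime}: every determinant is a superkey — BCNF.
{Seat, ShowTime}: every determinant is a superkey — BCNF.
In {City, MovieID, ScreenNo, ScreeningID, Seat}, {ScreenNo, Seat} is not a superkey ({ScreenNo, Seat}⁺ restricted to this set is {MovieID, ScreenNo, Seat}), so split on ScreenNo, Seat -> MovieID into {MovieID, ScreenNo, Seat} and {City, ScreenNo, ScreeningID, Seat}.
{MovieID, ScreenNo, Seat}: every determinant is a superkey — BCNF.
{City, ScreenNo, ScreeningID, Seat}: every determinant is a superkey — BCNF.

{City, ScreenNo, ScreeningID, Seat}; {MovieID, ScreenNo, Seat}; {Price, ShowTime}; {Seat, ShowTime}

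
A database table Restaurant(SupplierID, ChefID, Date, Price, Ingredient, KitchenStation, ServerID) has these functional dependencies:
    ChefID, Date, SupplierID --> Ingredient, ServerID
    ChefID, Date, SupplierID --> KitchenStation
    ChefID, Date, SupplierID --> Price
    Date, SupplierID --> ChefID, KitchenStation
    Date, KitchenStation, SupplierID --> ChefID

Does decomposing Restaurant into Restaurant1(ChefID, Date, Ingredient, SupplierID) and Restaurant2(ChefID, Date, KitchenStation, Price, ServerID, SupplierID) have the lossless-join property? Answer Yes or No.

Yes

Restaurant1 ∩ Restaurant2 = {ChefID, Date, SupplierID}; its closure under F is {ChefID, Date, Ingredient, KitchenStation, Price, ServerID, SupplierID}.
This includes all of Restaurant1, so the common attributes are a superkey of Restaurant1 — the join is lossless.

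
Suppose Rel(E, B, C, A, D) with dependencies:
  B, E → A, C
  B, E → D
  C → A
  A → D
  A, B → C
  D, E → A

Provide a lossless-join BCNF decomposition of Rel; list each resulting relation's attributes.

{A, C}; {A, D}; {B, C, E}

Candidate key of the original relation: {B, E}.
Within {A, B, C, D, E}: {C}⁺ ∩ {A, B, C, D, E} = {A, C, D}, not the whole set, so C → A, D violates BCNF; decompose into {A, C, D} and {B, C, E}.
Within {A, C, D}: {A}⁺ ∩ {A, C, D} = {A, D}, not the whole set, so A → D violates BCNF; decompose into {A, D} and {A, C}.
{A, D} has no BCNF violation.
{A, C} has no BCNF violation.
{B, C, E} has no BCNF violation.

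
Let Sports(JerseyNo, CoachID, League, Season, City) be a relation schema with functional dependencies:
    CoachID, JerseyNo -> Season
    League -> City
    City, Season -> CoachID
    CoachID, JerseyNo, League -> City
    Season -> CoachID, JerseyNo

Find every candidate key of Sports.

{CoachID, JerseyNo, League}, {League, Season}

No FD produces {League}, so it must be in every candidate key.
{League, Season}⁺ = {City, CoachID, JerseyNo, League, Season} — all of the relation — so {League, Season} is a candidate key.
{CoachID, JerseyNo, League}⁺ = {City, CoachID, JerseyNo, League, Season} — all of the relation — so {CoachID, JerseyNo, League} is a candidate key.
These are minimal and exhaustive — every other superkey contains one of them.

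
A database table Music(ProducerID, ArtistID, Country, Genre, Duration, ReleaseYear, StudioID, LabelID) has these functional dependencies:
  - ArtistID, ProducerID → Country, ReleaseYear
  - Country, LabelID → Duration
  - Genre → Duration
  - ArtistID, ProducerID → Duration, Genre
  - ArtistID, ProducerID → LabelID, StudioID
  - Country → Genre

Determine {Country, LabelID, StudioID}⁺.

Start with {Country, LabelID, StudioID}.
Country, LabelID → Duration applies; add {Duration} → now {Country, Duration, LabelID, StudioID}.
Country → Genre applies; add {Genre} → now {Country, Duration, Genre, LabelID, StudioID}.
No further FD applies.

{Country, Duration, Genre, LabelID, StudioID}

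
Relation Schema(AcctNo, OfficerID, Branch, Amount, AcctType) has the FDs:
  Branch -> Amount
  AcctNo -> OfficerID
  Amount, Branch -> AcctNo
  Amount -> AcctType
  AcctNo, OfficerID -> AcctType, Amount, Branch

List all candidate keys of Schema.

{AcctNo}, {Branch}

{AcctNo}⁺ = {AcctNo, AcctType, Amount, Branch, OfficerID}, which is every attribute, so {AcctNo} is a candidate key.
{Branch}⁺ = {AcctNo, AcctType, Amount, Branch, OfficerID}, which is every attribute, so {Branch} is a candidate key.
These are minimal and exhaustive — every other superkey contains one of them.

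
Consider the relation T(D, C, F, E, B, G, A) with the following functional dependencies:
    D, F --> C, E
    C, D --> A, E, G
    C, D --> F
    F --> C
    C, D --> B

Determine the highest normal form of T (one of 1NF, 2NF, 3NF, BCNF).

Candidate keys: {C, D}, {D, F}. Prime attributes: {C, D, F}.
F --> C breaks BCNF: {F}⁺ = {C, F}, so {F} is not a superkey.
Its right-hand attributes {C} are all prime, as are those of every other non-superkey FD — the relation is in 3NF.

3NF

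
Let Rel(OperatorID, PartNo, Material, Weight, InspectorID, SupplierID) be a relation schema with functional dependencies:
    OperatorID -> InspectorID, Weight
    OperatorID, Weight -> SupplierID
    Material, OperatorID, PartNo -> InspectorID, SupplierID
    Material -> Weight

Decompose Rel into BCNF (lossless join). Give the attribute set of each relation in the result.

Candidate key of the original relation: {Material, OperatorID, PartNo}.
Within {InspectorID, Material, OperatorID, PartNo, SupplierID, Weight}: {OperatorID}⁺ ∩ {InspectorID, Material, OperatorID, PartNo, SupplierID, Weight} = {InspectorID, OperatorID, SupplierID, Weight}, not the whole set, so OperatorID -> InspectorID, SupplierID, Weight violates BCNF; decompose into {InspectorID, OperatorID, SupplierID, Weight} and {Material, OperatorID, PartNo}.
{InspectorID, OperatorID, SupplierID, Weight} has no BCNF violation.
{Material, OperatorID, PartNo} has no BCNF violation.

{InspectorID, OperatorID, SupplierID, Weight}; {Material, OperatorID, PartNo}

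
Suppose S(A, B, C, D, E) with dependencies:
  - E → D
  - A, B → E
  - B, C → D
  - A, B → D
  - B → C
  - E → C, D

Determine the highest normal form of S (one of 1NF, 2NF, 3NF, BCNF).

Candidate key: {A, B}. Prime attributes: {A, B}.
E → D breaks BCNF: {E}⁺ = {C, D, E}, so {E} is not a superkey.
E → D determines the non-prime attribute {D} from a non-superkey — 3NF is violated.
{B} is a proper subset of the key {A, B}, and {B}⁺ contains the non-prime attributes {C, D} — a partial dependency, so 2NF is violated.

1NF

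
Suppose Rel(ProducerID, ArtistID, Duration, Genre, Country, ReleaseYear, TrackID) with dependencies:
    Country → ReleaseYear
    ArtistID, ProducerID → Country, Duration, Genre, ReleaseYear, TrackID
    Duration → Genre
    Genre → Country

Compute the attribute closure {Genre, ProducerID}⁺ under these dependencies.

{Country, Genre, ProducerID, ReleaseYear}

Start with {Genre, ProducerID}.
Genre → Country applies; add {Country} → now {Country, Genre, ProducerID}.
Country → ReleaseYear applies; add {ReleaseYear} → now {Country, Genre, ProducerID, ReleaseYear}.
No further FD applies.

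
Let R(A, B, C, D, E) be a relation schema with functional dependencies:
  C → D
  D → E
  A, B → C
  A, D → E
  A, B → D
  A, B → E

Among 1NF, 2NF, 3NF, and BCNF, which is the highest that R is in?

Candidate key: {A, B}. Prime attributes: {A, B}.
For C → D we have {C}⁺ = {C, D, E}; {C} is not a superkey, so BCNF fails.
Because {D} is non-prime and the left side of C → D is not a superkey, the relation is not in 3NF.
Checking every proper subset of each key, none determines a non-prime attribute — 2NF is satisfied.

2NF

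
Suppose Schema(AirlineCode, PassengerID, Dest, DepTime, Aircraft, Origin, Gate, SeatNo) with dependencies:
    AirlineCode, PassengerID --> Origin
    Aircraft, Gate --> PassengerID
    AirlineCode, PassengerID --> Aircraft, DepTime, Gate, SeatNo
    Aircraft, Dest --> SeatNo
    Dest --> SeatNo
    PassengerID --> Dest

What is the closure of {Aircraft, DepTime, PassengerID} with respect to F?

{Aircraft, DepTime, Dest, PassengerID, SeatNo}

Start with {Aircraft, DepTime, PassengerID}.
PassengerID --> Dest applies; add {Dest} → now {Aircraft, DepTime, Dest, PassengerID}.
Aircraft, Dest --> SeatNo applies; add {SeatNo} → now {Aircraft, DepTime, Dest, PassengerID, SeatNo}.
No further FD applies.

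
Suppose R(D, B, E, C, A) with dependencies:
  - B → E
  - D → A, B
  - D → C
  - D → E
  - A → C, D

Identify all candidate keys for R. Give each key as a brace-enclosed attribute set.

{A}, {D}

{A} is a candidate key since {A}⁺ = {A, B, C, D, E} covers every attribute.
{D} is a candidate key since {D}⁺ = {A, B, C, D, E} covers every attribute.
Any other superkey properly contains one of these, so there are no further candidate keys.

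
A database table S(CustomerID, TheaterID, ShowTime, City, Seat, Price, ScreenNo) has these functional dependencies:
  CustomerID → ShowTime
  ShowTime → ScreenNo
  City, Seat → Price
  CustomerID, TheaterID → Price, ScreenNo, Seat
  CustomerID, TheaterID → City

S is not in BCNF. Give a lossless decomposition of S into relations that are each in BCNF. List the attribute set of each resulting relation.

Candidate key of the original relation: {CustomerID, TheaterID}.
In {City, CustomerID, Price, ScreenNo, Seat, ShowTime, TheaterID}, {CustomerID} is not a superkey ({CustomerID}⁺ restricted to this set is {CustomerID, ScreenNo, ShowTime}), so split on CustomerID → ScreenNo, ShowTime into {CustomerID, ScreenNo, ShowTime} and {City, CustomerID, Price, Seat, TheaterID}.
In {CustomerID, ScreenNo, ShowTime}, {ShowTime} is not a superkey ({ShowTime}⁺ restricted to this set is {ScreenNo, ShowTime}), so split on ShowTime → ScreenNo into {ScreenNo, ShowTime} and {CustomerID, ShowTime}.
{ScreenNo, ShowTime} is in BCNF.
{CustomerID, ShowTime} is in BCNF.
In {City, CustomerID, Price, Seat, TheaterID}, {City, Seat} is not a superkey ({City, Seat}⁺ restricted to this set is {City, Price, Seat}), so split on City, Seat → Price into {City, Price, Seat} and {City, CustomerID, Seat, TheaterID}.
{City, Price, Seat} is in BCNF.
{City, CustomerID, Seat, TheaterID} is in BCNF.

{City, CustomerID, Seat, TheaterID}; {City, Price, Seat}; {CustomerID, ShowTime}; {ScreenNo, ShowTime}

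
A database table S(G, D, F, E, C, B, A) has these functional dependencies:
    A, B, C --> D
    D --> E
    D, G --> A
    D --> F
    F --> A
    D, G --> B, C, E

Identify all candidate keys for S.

{A, B, C, G}, {B, C, F, G}, {D, G}

Attributes never on any right-hand side: {G} — every candidate key must contain it.
{D, G} is a candidate key since {D, G}⁺ = {A, B, C, D, E, F, G} covers every attribute.
{A, B, C, G} is a candidate key since {A, B, C, G}⁺ = {A, B, C, D, E, F, G} covers every attribute.
{B, C, F, G} is a candidate key since {B, C, F, G}⁺ = {A, B, C, D, E, F, G} covers every attribute.
Any other superkey properly contains one of these, so there are no further candidate keys.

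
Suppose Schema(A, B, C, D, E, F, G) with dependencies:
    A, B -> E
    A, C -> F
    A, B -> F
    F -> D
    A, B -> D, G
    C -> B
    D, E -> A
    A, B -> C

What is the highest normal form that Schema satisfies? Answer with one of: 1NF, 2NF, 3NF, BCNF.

Candidate keys: {A, B}, {A, C}, {B, D, E}, {B, E, F}, {C, D, E}, {C, E, F}. Prime attributes: {A, B, C, D, E, F}.
F -> D: {F}⁺ = {D, F}, which is not all of the attributes, so the left side is not a superkey — BCNF is violated.
Since {D} ⊆ prime attributes and every other non-superkey FD also has a prime right side, the schema is in 3NF.

3NF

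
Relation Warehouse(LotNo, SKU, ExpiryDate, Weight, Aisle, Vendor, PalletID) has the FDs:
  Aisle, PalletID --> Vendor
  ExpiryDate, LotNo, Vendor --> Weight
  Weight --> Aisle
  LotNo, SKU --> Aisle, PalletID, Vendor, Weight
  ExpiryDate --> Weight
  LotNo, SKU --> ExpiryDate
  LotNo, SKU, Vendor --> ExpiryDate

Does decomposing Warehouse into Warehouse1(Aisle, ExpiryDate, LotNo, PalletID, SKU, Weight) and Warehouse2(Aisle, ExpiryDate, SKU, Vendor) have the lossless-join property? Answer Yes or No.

No

The shared attributes are {Aisle, ExpiryDate, SKU} and {Aisle, ExpiryDate, SKU}⁺ = {Aisle, ExpiryDate, SKU, Weight}.
Neither Warehouse1 nor Warehouse2 is contained in that closure, so the decomposition is lossy.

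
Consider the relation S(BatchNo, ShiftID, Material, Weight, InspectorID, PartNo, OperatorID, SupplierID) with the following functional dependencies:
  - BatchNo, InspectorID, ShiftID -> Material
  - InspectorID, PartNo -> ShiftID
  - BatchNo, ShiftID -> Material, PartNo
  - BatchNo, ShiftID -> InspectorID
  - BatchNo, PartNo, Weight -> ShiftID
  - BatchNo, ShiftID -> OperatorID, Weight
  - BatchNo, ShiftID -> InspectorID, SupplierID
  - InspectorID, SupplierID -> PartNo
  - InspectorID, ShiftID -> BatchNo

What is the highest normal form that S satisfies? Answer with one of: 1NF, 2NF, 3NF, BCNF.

Candidate keys: {BatchNo, PartNo, Weight}, {BatchNo, ShiftID}, {InspectorID, PartNo}, {InspectorID, ShiftID}, {InspectorID, SupplierID}. Prime attributes: {BatchNo, InspectorID, PartNo, ShiftID, SupplierID, Weight}.
Every FD has a superkey on the left, so the relation is in BCNF.

BCNF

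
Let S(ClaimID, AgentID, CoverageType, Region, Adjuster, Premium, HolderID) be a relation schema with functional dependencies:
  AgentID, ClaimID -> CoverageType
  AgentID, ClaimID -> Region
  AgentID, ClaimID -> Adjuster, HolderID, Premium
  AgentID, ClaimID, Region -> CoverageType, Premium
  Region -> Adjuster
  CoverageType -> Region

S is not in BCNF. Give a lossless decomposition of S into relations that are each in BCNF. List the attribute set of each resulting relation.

Candidate key of the original relation: {AgentID, ClaimID}.
In {Adjuster, AgentID, ClaimID, CoverageType, HolderID, Premium, Region}, {Region} is not a superkey ({Region}⁺ restricted to this set is {Adjuster, Region}), so split on Region -> Adjuster into {Adjuster, Region} and {AgentID, ClaimID, CoverageType, HolderID, Premium, Region}.
{Adjuster, Region}: every determinant is a superkey — BCNF.
In {AgentID, ClaimID, CoverageType, HolderID, Premium, Region}, {CoverageType} is not a superkey ({CoverageType}⁺ restricted to this set is {CoverageType, Region}), so split on CoverageType -> Region into {CoverageType, Region} and {AgentID, ClaimID, CoverageType, HolderID, Premium}.
{CoverageType, Region}: every determinant is a superkey — BCNF.
{AgentID, ClaimID, CoverageType, HolderID, Premium}: every determinant is a superkey — BCNF.

{Adjuster, Region}; {AgentID, ClaimID, CoverageType, HolderID, Premium}; {CoverageType, Region}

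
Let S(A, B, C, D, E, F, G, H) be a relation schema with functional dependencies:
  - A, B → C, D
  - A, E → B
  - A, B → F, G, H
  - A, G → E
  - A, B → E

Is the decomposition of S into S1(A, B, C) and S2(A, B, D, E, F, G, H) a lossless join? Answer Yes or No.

Yes

S1 ∩ S2 = {A, B}; its closure under F is {A, B, C, D, E, F, G, H}.
Since S1 ⊆ {A, B, C, D, E, F, G, H}, the intersection is a superkey of S1; the decomposition is lossless.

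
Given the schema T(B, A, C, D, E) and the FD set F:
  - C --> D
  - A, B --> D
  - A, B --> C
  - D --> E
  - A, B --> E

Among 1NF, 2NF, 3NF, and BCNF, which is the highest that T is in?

Candidate key: {A, B}. Prime attributes: {A, B}.
For C --> D we have {C}⁺ = {C, D, E}; {C} is not a superkey, so BCNF fails.
C --> D has non-prime {D} on the right and a non-superkey on the left, so 3NF fails.
No proper subset of a key has a non-prime attribute in its closure, so there is no partial dependency; 2NF holds.

2NF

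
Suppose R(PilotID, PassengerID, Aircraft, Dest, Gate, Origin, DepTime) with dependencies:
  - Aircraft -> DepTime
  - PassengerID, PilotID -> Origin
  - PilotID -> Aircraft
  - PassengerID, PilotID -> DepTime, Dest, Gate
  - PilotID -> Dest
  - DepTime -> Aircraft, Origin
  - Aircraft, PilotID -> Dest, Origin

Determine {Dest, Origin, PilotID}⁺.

{Aircraft, DepTime, Dest, Origin, PilotID}

Start with {Dest, Origin, PilotID}.
PilotID -> Aircraft applies; add {Aircraft} → now {Aircraft, Dest, Origin, PilotID}.
Aircraft -> DepTime applies; add {DepTime} → now {Aircraft, DepTime, Dest, Origin, PilotID}.
No further FD applies.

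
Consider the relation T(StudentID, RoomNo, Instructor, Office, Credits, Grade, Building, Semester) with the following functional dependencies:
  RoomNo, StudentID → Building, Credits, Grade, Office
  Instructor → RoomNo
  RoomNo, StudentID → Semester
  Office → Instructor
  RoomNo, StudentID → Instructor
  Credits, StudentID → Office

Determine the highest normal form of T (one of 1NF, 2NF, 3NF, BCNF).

3NF

Candidate keys: {Credits, StudentID}, {Instructor, StudentID}, {Office, StudentID}, {RoomNo, StudentID}. Prime attributes: {Credits, Instructor, Office, RoomNo, StudentID}.
For Instructor → RoomNo we have {Instructor}⁺ = {Instructor, RoomNo}; {Instructor} is not a superkey, so BCNF fails.
Its right-hand attributes {RoomNo} are all prime, as are those of every other non-superkey FD — the relation is in 3NF.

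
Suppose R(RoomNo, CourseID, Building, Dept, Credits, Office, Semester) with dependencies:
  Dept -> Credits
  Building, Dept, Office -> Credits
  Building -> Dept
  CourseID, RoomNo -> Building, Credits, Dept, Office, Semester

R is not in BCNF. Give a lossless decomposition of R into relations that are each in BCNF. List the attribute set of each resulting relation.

{Building, CourseID, Office, RoomNo, Semester}; {Building, Dept}; {Credits, Dept}

Candidate key of the original relation: {CourseID, RoomNo}.
In {Building, CourseID, Credits, Dept, Office, RoomNo, Semester}, {Dept} is not a superkey ({Dept}⁺ restricted to this set is {Credits, Dept}), so split on Dept -> Credits into {Credits, Dept} and {Building, CourseID, Dept, Office, RoomNo, Semester}.
{Credits, Dept} has no BCNF violation.
In {Building, CourseID, Dept, Office, RoomNo, Semester}, {Building} is not a superkey ({Building}⁺ restricted to this set is {Building, Dept}), so split on Building -> Dept into {Building, Dept} and {Building, CourseID, Office, RoomNo, Semester}.
{Building, Dept} has no BCNF violation.
{Building, CourseID, Office, RoomNo, Semester} has no BCNF violation.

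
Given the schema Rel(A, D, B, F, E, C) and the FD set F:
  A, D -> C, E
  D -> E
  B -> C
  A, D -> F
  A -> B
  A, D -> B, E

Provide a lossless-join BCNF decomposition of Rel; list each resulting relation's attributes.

{A, B}; {A, D, F}; {B, C}; {D, E}

Candidate key of the original relation: {A, D}.
In {A, B, C, D, E, F}, {D} is not a superkey ({D}⁺ restricted to this set is {D, E}), so split on D -> E into {D, E} and {A, B, C, D, F}.
{D, E} is in BCNF.
In {A, B, C, D, F}, {B} is not a superkey ({B}⁺ restricted to this set is {B, C}), so split on B -> C into {B, C} and {A, B, D, F}.
{B, C} is in BCNF.
In {A, B, D, F}, {A} is not a superkey ({A}⁺ restricted to this set is {A, B}), so split on A -> B into {A, B} and {A, D, F}.
{A, B} is in BCNF.
{A, D, F} is in BCNF.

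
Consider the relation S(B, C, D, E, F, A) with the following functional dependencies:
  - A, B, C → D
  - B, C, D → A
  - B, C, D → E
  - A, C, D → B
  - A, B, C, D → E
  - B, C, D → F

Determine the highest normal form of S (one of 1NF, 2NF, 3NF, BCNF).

BCNF

Candidate keys: {A, B, C}, {A, C, D}, {B, C, D}. Prime attributes: {A, B, C, D}.
Every FD has a superkey on the left, so the relation is in BCNF.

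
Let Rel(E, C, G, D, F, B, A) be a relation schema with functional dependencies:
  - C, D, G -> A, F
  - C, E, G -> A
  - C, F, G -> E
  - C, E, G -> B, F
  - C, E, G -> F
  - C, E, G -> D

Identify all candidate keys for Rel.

{C, D, G}, {C, E, G}, {C, F, G}

No FD produces {C, G}, so they must be in every candidate key.
Closure of {C, D, G} is {A, B, C, D, E, F, G}, the whole schema; {C, D, G} is a candidate key.
Closure of {C, E, G} is {A, B, C, D, E, F, G}, the whole schema; {C, E, G} is a candidate key.
Closure of {C, F, G} is {A, B, C, D, E, F, G}, the whole schema; {C, F, G} is a candidate key.
These are minimal and exhaustive — every other superkey contains one of them.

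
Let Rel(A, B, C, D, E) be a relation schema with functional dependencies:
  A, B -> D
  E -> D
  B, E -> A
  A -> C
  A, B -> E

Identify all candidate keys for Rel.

{A, B}, {B, E}

No FD produces {B}, so it must be in every candidate key.
{A, B} is a candidate key since {A, B}⁺ = {A, B, C, D, E} covers every attribute.
{B, E} is a candidate key since {B, E}⁺ = {A, B, C, D, E} covers every attribute.
These are minimal and exhaustive — every other superkey contains one of them.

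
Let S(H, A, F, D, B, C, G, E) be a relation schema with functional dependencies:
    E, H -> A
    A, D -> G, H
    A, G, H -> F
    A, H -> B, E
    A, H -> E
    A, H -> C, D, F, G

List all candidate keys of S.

{A, D}, {A, H}, {E, H}

{A, D} is a candidate key since {A, D}⁺ = {A, B, C, D, E, F, G, H} covers every attribute.
{A, H} is a candidate key since {A, H}⁺ = {A, B, C, D, E, F, G, H} covers every attribute.
{E, H} is a candidate key since {E, H}⁺ = {A, B, C, D, E, F, G, H} covers every attribute.
Any other superkey properly contains one of these, so there are no further candidate keys.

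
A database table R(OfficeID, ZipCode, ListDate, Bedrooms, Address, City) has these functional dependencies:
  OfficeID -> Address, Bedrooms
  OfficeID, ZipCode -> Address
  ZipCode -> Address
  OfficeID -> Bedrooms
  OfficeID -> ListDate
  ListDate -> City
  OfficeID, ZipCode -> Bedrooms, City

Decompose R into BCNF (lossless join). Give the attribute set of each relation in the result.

{Address, Bedrooms, ListDate, OfficeID}; {City, ListDate}; {OfficeID, ZipCode}

Candidate key of the original relation: {OfficeID, ZipCode}.
Within {Address, Bedrooms, City, ListDate, OfficeID, ZipCode}: {OfficeID}⁺ ∩ {Address, Bedrooms, City, ListDate, OfficeID, ZipCode} = {Address, Bedrooms, City, ListDate, OfficeID}, not the whole set, so OfficeID -> Address, Bedrooms, City, ListDate violates BCNF; decompose into {Address, Bedrooms, City, ListDate, OfficeID} and {OfficeID, ZipCode}.
Within {Address, Bedrooms, City, ListDate, OfficeID}: {ListDate}⁺ ∩ {Address, Bedrooms, City, ListDate, OfficeID} = {City, ListDate}, not the whole set, so ListDate -> City violates BCNF; decompose into {City, ListDate} and {Address, Bedrooms, ListDate, OfficeID}.
{City, ListDate} has no BCNF violation.
{Address, Bedrooms, ListDate, OfficeID} has no BCNF violation.
{OfficeID, ZipCode} has no BCNF violation.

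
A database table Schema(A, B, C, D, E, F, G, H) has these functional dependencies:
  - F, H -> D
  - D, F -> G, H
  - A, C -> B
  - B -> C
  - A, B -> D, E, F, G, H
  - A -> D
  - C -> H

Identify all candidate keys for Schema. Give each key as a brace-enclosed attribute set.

{A, B}, {A, C}

Attributes never on any right-hand side: {A} — every candidate key must contain it.
Closure of {A, B} is {A, B, C, D, E, F, G, H}, the whole schema; {A, B} is a candidate key.
Closure of {A, C} is {A, B, C, D, E, F, G, H}, the whole schema; {A, C} is a candidate key.
No proper subset of any of these is a key, and no other minimal superkey exists.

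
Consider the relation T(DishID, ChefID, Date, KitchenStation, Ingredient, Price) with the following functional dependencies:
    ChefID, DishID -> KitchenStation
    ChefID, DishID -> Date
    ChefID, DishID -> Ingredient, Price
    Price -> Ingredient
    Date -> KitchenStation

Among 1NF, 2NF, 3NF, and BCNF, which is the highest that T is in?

2NF

Candidate key: {ChefID, DishID}. Prime attributes: {ChefID, DishID}.
Price -> Ingredient: {Price}⁺ = {Ingredient, Price}, which is not all of the attributes, so the left side is not a superkey — BCNF is violated.
Because {Ingredient} is non-prime and the left side of Price -> Ingredient is not a superkey, the relation is not in 3NF.
No non-prime attribute depends on a proper subset of any candidate key, so 2NF holds.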